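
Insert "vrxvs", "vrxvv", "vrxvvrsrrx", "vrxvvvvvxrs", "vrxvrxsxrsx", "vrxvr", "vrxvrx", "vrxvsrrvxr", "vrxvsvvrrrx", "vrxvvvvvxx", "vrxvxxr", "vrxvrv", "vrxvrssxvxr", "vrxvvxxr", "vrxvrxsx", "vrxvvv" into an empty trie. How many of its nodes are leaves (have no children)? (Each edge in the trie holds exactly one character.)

A leaf is a node with no children — equivalently, the end of a word that is not a proper prefix of any other stored word.
Those words: "vrxvrssxvxr", "vrxvrv", "vrxvrxsxrsx", "vrxvsrrvxr", "vrxvsvvrrrx", "vrxvvrsrrx", "vrxvvvvvxrs", "vrxvvvvvxx", "vrxvvxxr", "vrxvxxr"
Leaf count: 10

10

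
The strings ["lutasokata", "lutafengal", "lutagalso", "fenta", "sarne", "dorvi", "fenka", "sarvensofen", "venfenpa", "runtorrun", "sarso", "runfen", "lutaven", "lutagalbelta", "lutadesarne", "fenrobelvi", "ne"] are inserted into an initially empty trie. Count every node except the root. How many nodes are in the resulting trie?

92

Count nodes per top-level branch (shared prefixes stored once):
  'd'-branch (dorvi): 5 nodes
  'f'-branch (fenka, fenrobelvi, fenta): 14 nodes
  'l'-branch (lutadesarne, lutafengal, lutagalbelta, lutagalso, lutasokata, lutaven): 36 nodes
  'n'-branch (ne): 2 nodes
  'r'-branch (runfen, runtorrun): 12 nodes
  's'-branch (sarne, sarso, sarvensofen): 15 nodes
  'v'-branch (venfenpa): 8 nodes
Sum: 92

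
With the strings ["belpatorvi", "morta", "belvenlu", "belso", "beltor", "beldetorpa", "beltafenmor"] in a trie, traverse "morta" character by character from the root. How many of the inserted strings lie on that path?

Traverse "morta" character by character; count nodes along the way that are marked as word ends.
Prefixes of the query that are stored words: "morta"
Count: 1

1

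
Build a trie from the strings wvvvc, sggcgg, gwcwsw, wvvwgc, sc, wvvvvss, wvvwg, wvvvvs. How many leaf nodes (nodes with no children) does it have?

6

A leaf is a node with no children — equivalently, the end of a word that is not a proper prefix of any other stored word.
Those words: "gwcwsw", "sc", "sggcgg", "wvvvc", "wvvvvss", "wvvwgc"
Leaf count: 6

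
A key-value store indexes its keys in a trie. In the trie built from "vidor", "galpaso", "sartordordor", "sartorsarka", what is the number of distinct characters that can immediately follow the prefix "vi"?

Walk "vi" from the root, arriving at one node.
Characters that immediately follow "vi" among the stored strings: {d}.
That node has 1 child edge.

1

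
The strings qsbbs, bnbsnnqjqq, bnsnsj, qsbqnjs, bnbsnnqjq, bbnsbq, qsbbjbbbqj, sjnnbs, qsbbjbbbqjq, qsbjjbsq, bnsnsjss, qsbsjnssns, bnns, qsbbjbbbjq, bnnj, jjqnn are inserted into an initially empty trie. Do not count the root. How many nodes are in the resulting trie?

65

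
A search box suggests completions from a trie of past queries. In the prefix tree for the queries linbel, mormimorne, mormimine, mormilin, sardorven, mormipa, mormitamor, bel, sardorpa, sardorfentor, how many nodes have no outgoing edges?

10

Leaves are exactly the stored words that no other stored word extends.
Those words: "bel", "linbel", "mormilin", "mormimine", "mormimorne", "mormipa", "mormitamor", "sardorfentor", "sardorpa", "sardorven"
Leaf count: 10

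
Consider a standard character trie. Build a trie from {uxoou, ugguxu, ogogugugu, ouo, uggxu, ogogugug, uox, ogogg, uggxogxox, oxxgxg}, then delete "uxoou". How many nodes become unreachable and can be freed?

After clearing the end-marker at "uxoou", prune upward until reaching a node still needed by another word.
The suffix "xoou" (4 nodes) is used only by "uxoou"; the node for "u" still has the child "g", so pruning stops there.
Nodes removed: 4

4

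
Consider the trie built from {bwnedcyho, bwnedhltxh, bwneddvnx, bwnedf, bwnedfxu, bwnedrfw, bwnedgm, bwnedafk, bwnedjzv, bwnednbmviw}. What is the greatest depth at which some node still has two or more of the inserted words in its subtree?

Equivalently: take the maximum, over all pairs, of their longest common prefix length.
e.g. "bwnedf" and "bwnedfxu" share the prefix "bwnedf" of length 6; no pair shares a longer one.
Longest shared-prefix length: 6

6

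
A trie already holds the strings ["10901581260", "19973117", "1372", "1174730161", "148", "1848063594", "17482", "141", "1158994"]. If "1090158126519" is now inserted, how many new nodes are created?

3

"1090158126" is already a path in the trie; the remaining "519" must be added.
Each of the 3 remaining characters creates one node.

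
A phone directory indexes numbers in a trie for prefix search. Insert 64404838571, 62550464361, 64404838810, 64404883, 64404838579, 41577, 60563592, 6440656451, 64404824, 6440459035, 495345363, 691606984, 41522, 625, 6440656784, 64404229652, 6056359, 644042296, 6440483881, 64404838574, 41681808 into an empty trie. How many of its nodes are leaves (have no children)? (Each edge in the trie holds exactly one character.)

17

Leaves are exactly the stored words that no other stored word extends.
Those words: "41522", "41577", "41681808", "495345363", "60563592", "62550464361", "64404229652", "6440459035", "64404824", "64404838571", "64404838574", "64404838579", "64404838810", "64404883", "6440656451", "6440656784", "691606984"
Leaf count: 17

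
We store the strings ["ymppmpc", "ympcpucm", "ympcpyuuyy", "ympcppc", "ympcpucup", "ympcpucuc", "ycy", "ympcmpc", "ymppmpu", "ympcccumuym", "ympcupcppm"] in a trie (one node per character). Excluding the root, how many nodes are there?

41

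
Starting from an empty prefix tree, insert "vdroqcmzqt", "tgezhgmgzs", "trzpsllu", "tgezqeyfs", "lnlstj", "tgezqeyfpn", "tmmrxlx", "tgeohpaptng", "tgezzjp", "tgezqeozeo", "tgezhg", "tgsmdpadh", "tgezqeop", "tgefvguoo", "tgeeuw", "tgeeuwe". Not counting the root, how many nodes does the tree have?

Insert word by word; a character creates a node only if that edge doesn't already exist:
  "vdroqcmzqt" → 10 new (v, d, r, o, q, c, m, z, q, t)
  "tgezhgmgzs" → 10 new (t, g, e, z, h, g, m, g, z, s)
  "trzpsllu" → prefix "t" already present; 7 new (r, z, p, s, l, l, u)
  "tgezqeyfs" → prefix "tgez" already present; 5 new (q, e, y, f, s)
  "lnlstj" → 6 new (l, n, l, s, t, j)
  "tgezqeyfpn" → prefix "tgezqeyf" already present; 2 new (p, n)
  "tmmrxlx" → prefix "t" already present; 6 new (m, m, r, x, l, x)
  "tgeohpaptng" → prefix "tge" already present; 8 new (o, h, p, a, p, t, n, g)
  "tgezzjp" → prefix "tgez" already present; 3 new (z, j, p)
  "tgezqeozeo" → prefix "tgezqe" already present; 4 new (o, z, e, o)
  "tgezhg" → prefix "tgezhg" already present; 0 new (none)
  "tgsmdpadh" → prefix "tg" already present; 7 new (s, m, d, p, a, d, h)
  "tgezqeop" → prefix "tgezqeo" already present; 1 new (p)
  "tgefvguoo" → prefix "tge" already present; 6 new (f, v, g, u, o, o)
  "tgeeuw" → prefix "tge" already present; 3 new (e, u, w)
  "tgeeuwe" → prefix "tgeeuw" already present; 1 new (e)
Total nodes = 10 + 10 + 7 + 5 + 6 + 2 + 6 + 8 + 3 + 4 + 0 + 7 + 1 + 6 + 3 + 1 = 79

79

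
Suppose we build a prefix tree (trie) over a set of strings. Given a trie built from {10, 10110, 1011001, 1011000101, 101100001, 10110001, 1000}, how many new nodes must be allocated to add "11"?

"1" is already a path in the trie; the remaining "1" must be added.
Each of the 1 remaining characters creates one node.

1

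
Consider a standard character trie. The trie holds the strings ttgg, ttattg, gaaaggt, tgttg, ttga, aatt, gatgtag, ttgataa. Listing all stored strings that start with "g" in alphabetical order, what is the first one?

DFS of the "g" subtree visits, in order: "gaaaggt", "gatgtag"
Position 1: gaaaggt

gaaaggt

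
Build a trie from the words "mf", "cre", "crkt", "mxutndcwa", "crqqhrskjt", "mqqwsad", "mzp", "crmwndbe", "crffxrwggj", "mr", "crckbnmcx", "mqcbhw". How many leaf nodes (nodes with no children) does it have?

Leaves are exactly the stored words that no other stored word extends.
Those words: "crckbnmcx", "cre", "crffxrwggj", "crkt", "crmwndbe", "crqqhrskjt", "mf", "mqcbhw", "mqqwsad", "mr", "mxutndcwa", "mzp"
Leaf count: 12

12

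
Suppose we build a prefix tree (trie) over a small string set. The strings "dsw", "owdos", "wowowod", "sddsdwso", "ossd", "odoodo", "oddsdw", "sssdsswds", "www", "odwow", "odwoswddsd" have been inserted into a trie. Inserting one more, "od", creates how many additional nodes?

"od" is already a full path in the trie; only an end-marker is added.
No new nodes are needed: 0.

0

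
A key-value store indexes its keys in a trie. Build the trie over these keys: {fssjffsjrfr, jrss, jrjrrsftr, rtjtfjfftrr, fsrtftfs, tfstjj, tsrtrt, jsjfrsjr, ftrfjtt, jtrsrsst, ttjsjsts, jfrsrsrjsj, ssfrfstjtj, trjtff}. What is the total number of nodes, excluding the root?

Trace insertions, counting only characters that open a new branch:
  "fssjffsjrfr" → 11 new (f, s, s, j, f, f, s, j, r, f, r)
  "jrss" → 4 new (j, r, s, s)
  "jrjrrsftr" → prefix "jr" already present; 7 new (j, r, r, s, f, t, r)
  "rtjtfjfftrr" → 11 new (r, t, j, t, f, j, f, f, t, r, r)
  "fsrtftfs" → prefix "fs" already present; 6 new (r, t, f, t, f, s)
  "tfstjj" → 6 new (t, f, s, t, j, j)
  "tsrtrt" → prefix "t" already present; 5 new (s, r, t, r, t)
  "jsjfrsjr" → prefix "j" already present; 7 new (s, j, f, r, s, j, r)
  "ftrfjtt" → prefix "f" already present; 6 new (t, r, f, j, t, t)
  "jtrsrsst" → prefix "j" already present; 7 new (t, r, s, r, s, s, t)
  "ttjsjsts" → prefix "t" already present; 7 new (t, j, s, j, s, t, s)
  "jfrsrsrjsj" → prefix "j" already present; 9 new (f, r, s, r, s, r, j, s, j)
  "ssfrfstjtj" → 10 new (s, s, f, r, f, s, t, j, t, j)
  "trjtff" → prefix "t" already present; 5 new (r, j, t, f, f)
Total nodes = 11 + 4 + 7 + 11 + 6 + 6 + 5 + 7 + 6 + 7 + 7 + 9 + 10 + 5 = 101

101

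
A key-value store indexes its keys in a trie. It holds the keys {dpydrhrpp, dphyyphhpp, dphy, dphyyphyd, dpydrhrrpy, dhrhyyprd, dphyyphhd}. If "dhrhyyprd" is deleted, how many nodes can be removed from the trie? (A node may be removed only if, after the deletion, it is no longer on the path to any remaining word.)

Walk "dhrhyyprd" from the leaf back toward the root, removing each node that no remaining word uses.
The suffix "hrhyyprd" (8 nodes) is used only by "dhrhyyprd"; the node for "d" still has the child "p", so pruning stops there.
Nodes removed: 8

8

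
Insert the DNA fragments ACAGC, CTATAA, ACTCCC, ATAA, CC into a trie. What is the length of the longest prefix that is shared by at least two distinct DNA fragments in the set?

2

Equivalently: take the maximum, over all pairs, of their longest common prefix length.
"ACAGC" and "ACTCCC" agree on "AC" (2 characters) before diverging; nothing deeper is shared.
Longest shared-prefix length: 2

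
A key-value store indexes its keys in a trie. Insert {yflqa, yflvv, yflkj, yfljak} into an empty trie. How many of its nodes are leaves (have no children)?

4

Leaves are exactly the stored words that no other stored word extends.
Those words: "yfljak", "yflkj", "yflqa", "yflvv"
Leaf count: 4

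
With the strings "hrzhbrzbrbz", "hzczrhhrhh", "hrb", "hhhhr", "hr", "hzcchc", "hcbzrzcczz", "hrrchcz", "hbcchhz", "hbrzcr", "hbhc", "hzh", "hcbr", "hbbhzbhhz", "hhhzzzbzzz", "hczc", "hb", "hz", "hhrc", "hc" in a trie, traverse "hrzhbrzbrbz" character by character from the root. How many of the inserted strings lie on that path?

2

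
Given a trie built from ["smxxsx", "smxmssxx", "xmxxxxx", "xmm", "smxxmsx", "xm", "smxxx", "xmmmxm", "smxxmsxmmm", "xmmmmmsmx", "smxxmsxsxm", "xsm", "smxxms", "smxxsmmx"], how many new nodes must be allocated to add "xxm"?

Walking "xxm" from the root, the first 1 characters ("x") follow existing edges; "x" is the first miss.
Each of the 2 remaining characters creates one node.

2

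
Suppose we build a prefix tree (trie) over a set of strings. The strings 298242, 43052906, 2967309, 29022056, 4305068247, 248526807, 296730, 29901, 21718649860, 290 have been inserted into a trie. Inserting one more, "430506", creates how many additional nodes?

0

"430506" is already a full path in the trie; only an end-marker is added.
No new nodes are needed: 0.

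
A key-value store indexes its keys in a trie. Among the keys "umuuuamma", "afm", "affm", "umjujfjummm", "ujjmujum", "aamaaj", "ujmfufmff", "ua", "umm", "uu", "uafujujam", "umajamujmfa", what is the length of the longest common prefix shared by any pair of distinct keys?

2

Look for the deepest trie node that still has at least two words in its subtree.
e.g. "affm" and "afm" share the prefix "af" of length 2; no pair shares a longer one.
Longest shared-prefix length: 2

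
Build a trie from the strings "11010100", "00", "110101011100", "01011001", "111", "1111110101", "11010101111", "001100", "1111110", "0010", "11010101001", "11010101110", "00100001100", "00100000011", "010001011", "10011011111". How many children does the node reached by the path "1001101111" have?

1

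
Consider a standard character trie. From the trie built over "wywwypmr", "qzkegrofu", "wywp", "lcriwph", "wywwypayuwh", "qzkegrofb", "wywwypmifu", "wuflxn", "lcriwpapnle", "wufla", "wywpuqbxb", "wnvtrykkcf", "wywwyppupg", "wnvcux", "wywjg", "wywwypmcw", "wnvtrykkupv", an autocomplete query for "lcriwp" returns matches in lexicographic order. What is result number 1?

DFS of the "lcriwp" subtree visits, in order: "lcriwpapnle", "lcriwph"
Position 1: lcriwpapnle

lcriwpapnle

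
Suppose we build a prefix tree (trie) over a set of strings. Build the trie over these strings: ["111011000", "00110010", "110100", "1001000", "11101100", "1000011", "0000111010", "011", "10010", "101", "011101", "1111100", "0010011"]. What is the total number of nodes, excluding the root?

Insert word by word; a character creates a node only if that edge doesn't already exist:
  "111011000" → 9 new (1, 1, 1, 0, 1, 1, 0, 0, 0)
  "00110010" → 8 new (0, 0, 1, 1, 0, 0, 1, 0)
  "110100" → prefix "11" already present; 4 new (0, 1, 0, 0)
  "1001000" → prefix "1" already present; 6 new (0, 0, 1, 0, 0, 0)
  "11101100" → prefix "11101100" already present; 0 new (none)
  "1000011" → prefix "100" already present; 4 new (0, 0, 1, 1)
  "0000111010" → prefix "00" already present; 8 new (0, 0, 1, 1, 1, 0, 1, 0)
  "011" → prefix "0" already present; 2 new (1, 1)
  "10010" → prefix "10010" already present; 0 new (none)
  "101" → prefix "10" already present; 1 new (1)
  "011101" → prefix "011" already present; 3 new (1, 0, 1)
  "1111100" → prefix "111" already present; 4 new (1, 1, 0, 0)
  "0010011" → prefix "001" already present; 4 new (0, 0, 1, 1)
Total nodes = 9 + 8 + 4 + 6 + 0 + 4 + 8 + 2 + 0 + 1 + 3 + 4 + 4 = 53

53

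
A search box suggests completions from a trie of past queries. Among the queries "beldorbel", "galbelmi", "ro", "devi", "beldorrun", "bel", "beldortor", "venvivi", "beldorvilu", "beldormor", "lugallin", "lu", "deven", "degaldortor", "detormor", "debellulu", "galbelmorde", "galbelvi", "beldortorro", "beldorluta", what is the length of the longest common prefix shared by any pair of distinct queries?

Look for the deepest trie node that still has at least two words in its subtree.
"beldortor" and "beldortorro" agree on "beldortor" (9 characters) before diverging; nothing deeper is shared.
Longest shared-prefix length: 9

9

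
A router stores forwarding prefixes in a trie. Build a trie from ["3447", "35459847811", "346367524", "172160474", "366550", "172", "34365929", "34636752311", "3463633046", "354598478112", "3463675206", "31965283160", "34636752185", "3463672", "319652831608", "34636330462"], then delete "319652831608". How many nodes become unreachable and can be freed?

1

A node on "319652831608"'s path can go only if nothing else ends at it or branches off below it.
The suffix "8" (1 node) is used only by "319652831608"; "31965283160" is itself a stored word, so pruning stops there.
Nodes removed: 1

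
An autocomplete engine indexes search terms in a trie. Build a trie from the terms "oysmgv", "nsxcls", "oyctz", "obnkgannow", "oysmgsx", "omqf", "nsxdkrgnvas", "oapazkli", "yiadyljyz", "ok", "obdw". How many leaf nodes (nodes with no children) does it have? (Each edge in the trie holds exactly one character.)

11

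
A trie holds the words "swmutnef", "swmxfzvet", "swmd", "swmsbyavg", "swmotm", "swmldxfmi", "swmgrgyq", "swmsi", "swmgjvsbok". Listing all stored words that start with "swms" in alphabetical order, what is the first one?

swmsbyavg

Filter for "swms…" and sort: "swmsbyavg", "swmsi"
The 1st is swmsbyavg.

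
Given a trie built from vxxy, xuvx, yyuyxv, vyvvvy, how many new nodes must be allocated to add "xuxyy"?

The longest prefix of "xuxyy" already in the trie is "xu" (length 2).
So 5 − 2 = 3 new nodes.

3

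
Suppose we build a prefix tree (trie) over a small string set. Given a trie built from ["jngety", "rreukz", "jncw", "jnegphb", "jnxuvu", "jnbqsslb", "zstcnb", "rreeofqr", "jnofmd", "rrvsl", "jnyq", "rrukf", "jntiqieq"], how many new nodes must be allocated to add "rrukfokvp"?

"rrukf" is already a path in the trie; the remaining "okvp" must be added.
So 9 − 5 = 4 new nodes.

4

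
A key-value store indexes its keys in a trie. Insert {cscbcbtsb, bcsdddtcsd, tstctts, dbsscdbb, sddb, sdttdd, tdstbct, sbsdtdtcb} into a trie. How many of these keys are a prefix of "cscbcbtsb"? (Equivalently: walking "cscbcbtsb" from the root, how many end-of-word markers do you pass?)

1

Walk "cscbcbtsb" from the root; an end-of-word marker is hit whenever a stored word is a prefix of "cscbcbtsb".
Prefixes of the query that are stored words: "cscbcbtsb"
Count: 1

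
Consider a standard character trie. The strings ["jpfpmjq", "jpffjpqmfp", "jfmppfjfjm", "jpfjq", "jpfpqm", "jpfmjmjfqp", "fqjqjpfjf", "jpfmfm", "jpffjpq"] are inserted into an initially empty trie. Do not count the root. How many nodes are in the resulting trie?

For each word, the new-node count is its length minus the longest prefix already in the trie:
  "jpfpmjq" → 7 new (j, p, f, p, m, j, q)
  "jpffjpqmfp" → prefix "jpf" already present; 7 new (f, j, p, q, m, f, p)
  "jfmppfjfjm" → prefix "j" already present; 9 new (f, m, p, p, f, j, f, j, m)
  "jpfjq" → prefix "jpf" already present; 2 new (j, q)
  "jpfpqm" → prefix "jpfp" already present; 2 new (q, m)
  "jpfmjmjfqp" → prefix "jpf" already present; 7 new (m, j, m, j, f, q, p)
  "fqjqjpfjf" → 9 new (f, q, j, q, j, p, f, j, f)
  "jpfmfm" → prefix "jpfm" already present; 2 new (f, m)
  "jpffjpq" → prefix "jpffjpq" already present; 0 new (none)
Total nodes = 7 + 7 + 9 + 2 + 2 + 7 + 9 + 2 + 0 = 45

45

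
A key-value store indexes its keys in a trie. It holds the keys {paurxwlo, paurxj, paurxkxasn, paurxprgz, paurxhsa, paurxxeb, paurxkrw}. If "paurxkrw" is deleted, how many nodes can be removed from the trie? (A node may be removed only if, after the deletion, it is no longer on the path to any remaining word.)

2

Walk "paurxkrw" from the leaf back toward the root, removing each node that no remaining word uses.
The suffix "rw" (2 nodes) is used only by "paurxkrw"; the node for "paurxk" still has the child "x", so pruning stops there.
Nodes removed: 2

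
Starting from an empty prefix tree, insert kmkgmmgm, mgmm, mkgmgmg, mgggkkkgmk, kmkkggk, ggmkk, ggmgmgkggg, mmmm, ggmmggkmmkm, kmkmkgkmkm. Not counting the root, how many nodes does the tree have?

60

Trace insertions, counting only characters that open a new branch:
  "kmkgmmgm" → 8 new (k, m, k, g, m, m, g, m)
  "mgmm" → 4 new (m, g, m, m)
  "mkgmgmg" → prefix "m" already present; 6 new (k, g, m, g, m, g)
  "mgggkkkgmk" → prefix "mg" already present; 8 new (g, g, k, k, k, g, m, k)
  "kmkkggk" → prefix "kmk" already present; 4 new (k, g, g, k)
  "ggmkk" → 5 new (g, g, m, k, k)
  "ggmgmgkggg" → prefix "ggm" already present; 7 new (g, m, g, k, g, g, g)
  "mmmm" → prefix "m" already present; 3 new (m, m, m)
  "ggmmggkmmkm" → prefix "ggm" already present; 8 new (m, g, g, k, m, m, k, m)
  "kmkmkgkmkm" → prefix "kmk" already present; 7 new (m, k, g, k, m, k, m)
Total nodes = 8 + 4 + 6 + 8 + 4 + 5 + 7 + 3 + 8 + 7 = 60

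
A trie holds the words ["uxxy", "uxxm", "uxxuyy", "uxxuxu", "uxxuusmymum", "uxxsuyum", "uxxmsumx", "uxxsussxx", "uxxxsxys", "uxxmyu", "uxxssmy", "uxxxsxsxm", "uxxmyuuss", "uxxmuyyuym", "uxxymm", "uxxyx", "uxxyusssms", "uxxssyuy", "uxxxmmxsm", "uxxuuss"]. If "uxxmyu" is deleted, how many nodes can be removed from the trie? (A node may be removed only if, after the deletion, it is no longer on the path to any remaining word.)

0

A node on "uxxmyu"'s path can go only if nothing else ends at it or branches off below it.
Every node on "uxxmyu" is still needed (e.g. by "uxxmyuuss"), so nothing is freed.
Nodes removed: 0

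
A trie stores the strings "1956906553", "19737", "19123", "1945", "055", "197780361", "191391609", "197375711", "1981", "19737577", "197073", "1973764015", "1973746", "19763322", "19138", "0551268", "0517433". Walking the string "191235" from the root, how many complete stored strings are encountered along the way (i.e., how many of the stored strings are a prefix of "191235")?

Traverse "191235" character by character; count nodes along the way that are marked as word ends.
Prefixes of the query that are stored words: "19123"
Count: 1

1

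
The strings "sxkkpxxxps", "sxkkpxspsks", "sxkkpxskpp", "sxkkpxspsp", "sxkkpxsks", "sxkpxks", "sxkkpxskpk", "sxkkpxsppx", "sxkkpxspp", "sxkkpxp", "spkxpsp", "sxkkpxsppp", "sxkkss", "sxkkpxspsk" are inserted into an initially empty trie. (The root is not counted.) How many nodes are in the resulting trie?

For each word, the new-node count is its length minus the longest prefix already in the trie:
  "sxkkpxxxps" → 10 new (s, x, k, k, p, x, x, x, p, s)
  "sxkkpxspsks" → prefix "sxkkpx" already present; 5 new (s, p, s, k, s)
  "sxkkpxskpp" → prefix "sxkkpxs" already present; 3 new (k, p, p)
  "sxkkpxspsp" → prefix "sxkkpxsps" already present; 1 new (p)
  "sxkkpxsks" → prefix "sxkkpxsk" already present; 1 new (s)
  "sxkpxks" → prefix "sxk" already present; 4 new (p, x, k, s)
  "sxkkpxskpk" → prefix "sxkkpxskp" already present; 1 new (k)
  "sxkkpxsppx" → prefix "sxkkpxsp" already present; 2 new (p, x)
  "sxkkpxspp" → prefix "sxkkpxspp" already present; 0 new (none)
  "sxkkpxp" → prefix "sxkkpx" already present; 1 new (p)
  "spkxpsp" → prefix "s" already present; 6 new (p, k, x, p, s, p)
  "sxkkpxsppp" → prefix "sxkkpxspp" already present; 1 new (p)
  "sxkkss" → prefix "sxkk" already present; 2 new (s, s)
  "sxkkpxspsk" → prefix "sxkkpxspsk" already present; 0 new (none)
Total nodes = 10 + 5 + 3 + 1 + 1 + 4 + 1 + 2 + 0 + 1 + 6 + 1 + 2 + 0 = 37

37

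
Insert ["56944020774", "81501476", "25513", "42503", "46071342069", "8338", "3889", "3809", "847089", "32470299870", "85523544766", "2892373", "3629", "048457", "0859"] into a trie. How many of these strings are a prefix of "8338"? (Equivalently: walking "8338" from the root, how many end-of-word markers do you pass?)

Traverse "8338" character by character; count nodes along the way that are marked as word ends.
Prefixes of the query that are stored words: "8338"
Count: 1

1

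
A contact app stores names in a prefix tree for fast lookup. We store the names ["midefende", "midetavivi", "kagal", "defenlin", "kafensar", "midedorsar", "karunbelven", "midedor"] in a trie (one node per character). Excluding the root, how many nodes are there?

49

Trace insertions, counting only characters that open a new branch:
  "midefende" → 9 new (m, i, d, e, f, e, n, d, e)
  "midetavivi" → prefix "mide" already present; 6 new (t, a, v, i, v, i)
  "kagal" → 5 new (k, a, g, a, l)
  "defenlin" → 8 new (d, e, f, e, n, l, i, n)
  "kafensar" → prefix "ka" already present; 6 new (f, e, n, s, a, r)
  "midedorsar" → prefix "mide" already present; 6 new (d, o, r, s, a, r)
  "karunbelven" → prefix "ka" already present; 9 new (r, u, n, b, e, l, v, e, n)
  "midedor" → prefix "midedor" already present; 0 new (none)
Total nodes = 9 + 6 + 5 + 8 + 6 + 6 + 9 + 0 = 49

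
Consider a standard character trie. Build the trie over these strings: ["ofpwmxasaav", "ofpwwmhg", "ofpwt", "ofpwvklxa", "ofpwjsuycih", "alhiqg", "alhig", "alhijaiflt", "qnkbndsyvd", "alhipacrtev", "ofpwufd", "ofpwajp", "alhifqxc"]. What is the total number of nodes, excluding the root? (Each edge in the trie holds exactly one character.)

Count nodes per top-level branch (shared prefixes stored once):
  'a'-branch (alhifqxc, alhig, alhijaiflt, alhipacrtev, alhiqg): 24 nodes
  'o'-branch (ofpwajp, ofpwjsuycih, ofpwmxasaav, ofpwt, ofpwufd, ofpwvklxa, ofpwwmhg): 34 nodes
  'q'-branch (qnkbndsyvd): 10 nodes
Sum: 68

68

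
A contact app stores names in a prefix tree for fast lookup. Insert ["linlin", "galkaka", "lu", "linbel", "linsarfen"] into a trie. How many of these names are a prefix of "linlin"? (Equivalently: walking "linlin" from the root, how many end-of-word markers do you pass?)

1

Traverse "linlin" character by character; count nodes along the way that are marked as word ends.
Prefixes of the query that are stored words: "linlin"
Count: 1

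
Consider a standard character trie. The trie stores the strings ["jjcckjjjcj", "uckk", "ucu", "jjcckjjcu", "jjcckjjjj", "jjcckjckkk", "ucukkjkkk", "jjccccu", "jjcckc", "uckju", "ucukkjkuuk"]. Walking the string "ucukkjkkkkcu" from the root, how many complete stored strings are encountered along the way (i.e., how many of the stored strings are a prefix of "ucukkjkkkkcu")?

2

Check each prefix of "ucukkjkkkkcu" against the stored set — each match is an end-marker on the path.
Prefixes of the query that are stored words: "ucu", "ucukkjkkk"
Count: 2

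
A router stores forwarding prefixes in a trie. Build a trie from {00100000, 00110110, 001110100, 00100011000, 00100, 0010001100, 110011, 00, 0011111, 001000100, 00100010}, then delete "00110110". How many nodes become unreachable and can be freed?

After clearing the end-marker at "00110110", prune upward until reaching a node still needed by another word.
The suffix "0110" (4 nodes) is used only by "00110110"; the node for "0011" still has the child "1", so pruning stops there.
Nodes removed: 4

4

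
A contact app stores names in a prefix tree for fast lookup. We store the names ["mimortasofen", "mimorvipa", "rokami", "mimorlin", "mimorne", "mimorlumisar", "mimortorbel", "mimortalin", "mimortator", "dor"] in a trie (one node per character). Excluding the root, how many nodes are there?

Insert word by word; a character creates a node only if that edge doesn't already exist:
  "mimortasofen" → 12 new (m, i, m, o, r, t, a, s, o, f, e, n)
  "mimorvipa" → prefix "mimor" already present; 4 new (v, i, p, a)
  "rokami" → 6 new (r, o, k, a, m, i)
  "mimorlin" → prefix "mimor" already present; 3 new (l, i, n)
  "mimorne" → prefix "mimor" already present; 2 new (n, e)
  "mimorlumisar" → prefix "mimorl" already present; 6 new (u, m, i, s, a, r)
  "mimortorbel" → prefix "mimort" already present; 5 new (o, r, b, e, l)
  "mimortalin" → prefix "mimorta" already present; 3 new (l, i, n)
  "mimortator" → prefix "mimorta" already present; 3 new (t, o, r)
  "dor" → 3 new (d, o, r)
Total nodes = 12 + 4 + 6 + 3 + 2 + 6 + 5 + 3 + 3 + 3 = 47

47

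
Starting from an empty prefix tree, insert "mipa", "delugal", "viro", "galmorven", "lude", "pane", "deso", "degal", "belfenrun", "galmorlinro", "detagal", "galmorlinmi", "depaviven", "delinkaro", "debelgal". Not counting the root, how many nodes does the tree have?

Count nodes per top-level branch (shared prefixes stored once):
  'b'-branch (belfenrun): 9 nodes
  'd'-branch (debelgal, degal, delinkaro, delugal, depaviven, deso, detagal): 36 nodes
  'g'-branch (galmorlinmi, galmorlinro, galmorven): 16 nodes
  'l'-branch (lude): 4 nodes
  'm'-branch (mipa): 4 nodes
  'p'-branch (pane): 4 nodes
  'v'-branch (viro): 4 nodes
Sum: 77

77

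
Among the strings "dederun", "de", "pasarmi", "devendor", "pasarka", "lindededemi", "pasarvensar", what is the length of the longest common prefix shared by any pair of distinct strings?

The deepest shared node is where two words last agree before diverging.
"pasarka" and "pasarmi" agree on "pasar" (5 characters) before diverging; nothing deeper is shared.
Longest shared-prefix length: 5

5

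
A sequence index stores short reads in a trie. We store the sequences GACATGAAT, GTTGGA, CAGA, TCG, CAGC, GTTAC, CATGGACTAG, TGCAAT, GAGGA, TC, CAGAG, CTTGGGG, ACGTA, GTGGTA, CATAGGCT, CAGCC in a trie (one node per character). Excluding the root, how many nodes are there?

Trace insertions, counting only characters that open a new branch:
  "GACATGAAT" → 9 new (G, A, C, A, T, G, A, A, T)
  "GTTGGA" → prefix "G" already present; 5 new (T, T, G, G, A)
  "CAGA" → 4 new (C, A, G, A)
  "TCG" → 3 new (T, C, G)
  "CAGC" → prefix "CAG" already present; 1 new (C)
  "GTTAC" → prefix "GTT" already present; 2 new (A, C)
  "CATGGACTAG" → prefix "CA" already present; 8 new (T, G, G, A, C, T, A, G)
  "TGCAAT" → prefix "T" already present; 5 new (G, C, A, A, T)
  "GAGGA" → prefix "GA" already present; 3 new (G, G, A)
  "TC" → prefix "TC" already present; 0 new (none)
  "CAGAG" → prefix "CAGA" already present; 1 new (G)
  "CTTGGGG" → prefix "C" already present; 6 new (T, T, G, G, G, G)
  "ACGTA" → 5 new (A, C, G, T, A)
  "GTGGTA" → prefix "GT" already present; 4 new (G, G, T, A)
  "CATAGGCT" → prefix "CAT" already present; 5 new (A, G, G, C, T)
  "CAGCC" → prefix "CAGC" already present; 1 new (C)
Total nodes = 9 + 5 + 4 + 3 + 1 + 2 + 8 + 5 + 3 + 0 + 1 + 6 + 5 + 4 + 5 + 1 = 62

62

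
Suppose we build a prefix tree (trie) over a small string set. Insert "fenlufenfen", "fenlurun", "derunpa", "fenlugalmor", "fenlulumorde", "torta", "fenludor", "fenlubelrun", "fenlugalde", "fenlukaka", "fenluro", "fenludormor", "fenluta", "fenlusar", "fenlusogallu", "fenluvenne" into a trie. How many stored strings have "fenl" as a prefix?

Walk to "fenl"; the words in its subtree are exactly those with that prefix.
Words under "fenl": fenlubelrun, fenludor, fenludormor, fenlufenfen, fenlugalde, fenlugalmor, fenlukaka, fenlulumorde, fenluro, fenlurun, fenlusar, fenlusogallu, fenluta, fenluvenne
Count: 14

14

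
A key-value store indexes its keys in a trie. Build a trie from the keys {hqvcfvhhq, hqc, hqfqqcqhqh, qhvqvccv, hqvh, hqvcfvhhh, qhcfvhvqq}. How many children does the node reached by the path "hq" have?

3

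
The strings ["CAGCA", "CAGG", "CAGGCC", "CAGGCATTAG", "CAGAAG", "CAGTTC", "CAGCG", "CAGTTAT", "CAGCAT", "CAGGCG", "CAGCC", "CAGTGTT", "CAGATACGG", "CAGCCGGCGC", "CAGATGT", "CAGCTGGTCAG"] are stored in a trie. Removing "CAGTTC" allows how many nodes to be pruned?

1

After clearing the end-marker at "CAGTTC", prune upward until reaching a node still needed by another word.
The suffix "C" (1 node) is used only by "CAGTTC"; the node for "CAGTT" still has the child "A", so pruning stops there.
Nodes removed: 1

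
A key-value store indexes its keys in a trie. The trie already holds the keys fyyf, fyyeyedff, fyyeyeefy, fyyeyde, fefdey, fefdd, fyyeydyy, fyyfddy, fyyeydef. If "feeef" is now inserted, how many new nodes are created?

3

The longest prefix of "feeef" already in the trie is "fe" (length 2).
Each of the 3 remaining characters creates one node.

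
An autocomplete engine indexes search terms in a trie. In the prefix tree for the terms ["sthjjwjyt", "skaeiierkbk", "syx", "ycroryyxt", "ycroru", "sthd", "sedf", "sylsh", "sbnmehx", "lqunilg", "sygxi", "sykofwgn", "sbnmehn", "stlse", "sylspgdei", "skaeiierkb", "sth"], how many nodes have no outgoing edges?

15

A leaf is a node with no children — equivalently, the end of a word that is not a proper prefix of any other stored word.
Those words: "lqunilg", "sbnmehn", "sbnmehx", "sedf", "skaeiierkbk", "sthd", "sthjjwjyt", "stlse", "sygxi", "sykofwgn", "sylsh", "sylspgdei", "syx", "ycroru", "ycroryyxt"
Leaf count: 15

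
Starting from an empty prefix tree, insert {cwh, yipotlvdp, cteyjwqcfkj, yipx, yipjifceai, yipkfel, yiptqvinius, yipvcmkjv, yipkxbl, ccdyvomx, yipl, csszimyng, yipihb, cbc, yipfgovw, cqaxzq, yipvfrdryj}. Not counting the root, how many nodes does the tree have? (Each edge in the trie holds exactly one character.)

88

Insert word by word; a character creates a node only if that edge doesn't already exist:
  "cwh" → 3 new (c, w, h)
  "yipotlvdp" → 9 new (y, i, p, o, t, l, v, d, p)
  "cteyjwqcfkj" → prefix "c" already present; 10 new (t, e, y, j, w, q, c, f, k, j)
  "yipx" → prefix "yip" already present; 1 new (x)
  "yipjifceai" → prefix "yip" already present; 7 new (j, i, f, c, e, a, i)
  "yipkfel" → prefix "yip" already present; 4 new (k, f, e, l)
  "yiptqvinius" → prefix "yip" already present; 8 new (t, q, v, i, n, i, u, s)
  "yipvcmkjv" → prefix "yip" already present; 6 new (v, c, m, k, j, v)
  "yipkxbl" → prefix "yipk" already present; 3 new (x, b, l)
  "ccdyvomx" → prefix "c" already present; 7 new (c, d, y, v, o, m, x)
  "yipl" → prefix "yip" already present; 1 new (l)
  "csszimyng" → prefix "c" already present; 8 new (s, s, z, i, m, y, n, g)
  "yipihb" → prefix "yip" already present; 3 new (i, h, b)
  "cbc" → prefix "c" already present; 2 new (b, c)
  "yipfgovw" → prefix "yip" already present; 5 new (f, g, o, v, w)
  "cqaxzq" → prefix "c" already present; 5 new (q, a, x, z, q)
  "yipvfrdryj" → prefix "yipv" already present; 6 new (f, r, d, r, y, j)
Total nodes = 3 + 9 + 10 + 1 + 7 + 4 + 8 + 6 + 3 + 7 + 1 + 8 + 3 + 2 + 5 + 5 + 6 = 88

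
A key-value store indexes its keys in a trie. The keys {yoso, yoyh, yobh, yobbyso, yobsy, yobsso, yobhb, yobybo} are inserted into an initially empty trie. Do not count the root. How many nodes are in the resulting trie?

For each word, the new-node count is its length minus the longest prefix already in the trie:
  "yoso" → 4 new (y, o, s, o)
  "yoyh" → prefix "yo" already present; 2 new (y, h)
  "yobh" → prefix "yo" already present; 2 new (b, h)
  "yobbyso" → prefix "yob" already present; 4 new (b, y, s, o)
  "yobsy" → prefix "yob" already present; 2 new (s, y)
  "yobsso" → prefix "yobs" already present; 2 new (s, o)
  "yobhb" → prefix "yobh" already present; 1 new (b)
  "yobybo" → prefix "yob" already present; 3 new (y, b, o)
Total nodes = 4 + 2 + 2 + 4 + 2 + 2 + 1 + 3 = 20

20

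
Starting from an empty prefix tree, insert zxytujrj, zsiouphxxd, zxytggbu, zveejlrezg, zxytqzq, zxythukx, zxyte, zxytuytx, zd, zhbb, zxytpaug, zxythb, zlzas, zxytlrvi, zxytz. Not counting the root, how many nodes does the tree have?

59

Count nodes per top-level branch (shared prefixes stored once):
  'z'-branch (zd, zhbb, zlzas, zsiouphxxd, zveejlrezg, zxyte, zxytggbu, zxythb, zxythukx, zxytlrvi, zxytpaug, zxytqzq, zxytujrj, zxytuytx, zxytz): 59 nodes
Sum: 59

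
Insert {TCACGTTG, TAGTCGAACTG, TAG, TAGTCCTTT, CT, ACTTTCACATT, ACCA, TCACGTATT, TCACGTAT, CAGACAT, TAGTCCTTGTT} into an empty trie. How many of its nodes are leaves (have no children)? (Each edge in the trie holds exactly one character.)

9

A leaf is a node with no children — equivalently, the end of a word that is not a proper prefix of any other stored word.
Those words: "ACCA", "ACTTTCACATT", "CAGACAT", "CT", "TAGTCCTTGTT", "TAGTCCTTT", "TAGTCGAACTG", "TCACGTATT", "TCACGTTG"
Leaf count: 9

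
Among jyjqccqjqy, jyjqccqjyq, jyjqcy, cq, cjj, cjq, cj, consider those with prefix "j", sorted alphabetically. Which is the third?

DFS of the "j" subtree visits, in order: "jyjqccqjqy", "jyjqccqjyq", "jyjqcy"
Position 3: jyjqcy

jyjqcy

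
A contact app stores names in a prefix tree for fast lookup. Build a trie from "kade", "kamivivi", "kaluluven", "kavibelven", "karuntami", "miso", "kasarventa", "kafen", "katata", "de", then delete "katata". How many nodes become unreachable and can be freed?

Walk "katata" from the leaf back toward the root, removing each node that no remaining word uses.
The suffix "tata" (4 nodes) is used only by "katata"; the node for "ka" still has the child "d", so pruning stops there.
Nodes removed: 4

4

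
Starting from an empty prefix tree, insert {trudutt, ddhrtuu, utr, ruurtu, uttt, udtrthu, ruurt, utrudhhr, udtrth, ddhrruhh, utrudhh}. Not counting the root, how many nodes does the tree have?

Insert word by word; a character creates a node only if that edge doesn't already exist:
  "trudutt" → 7 new (t, r, u, d, u, t, t)
  "ddhrtuu" → 7 new (d, d, h, r, t, u, u)
  "utr" → 3 new (u, t, r)
  "ruurtu" → 6 new (r, u, u, r, t, u)
  "uttt" → prefix "ut" already present; 2 new (t, t)
  "udtrthu" → prefix "u" already present; 6 new (d, t, r, t, h, u)
  "ruurt" → prefix "ruurt" already present; 0 new (none)
  "utrudhhr" → prefix "utr" already present; 5 new (u, d, h, h, r)
  "udtrth" → prefix "udtrth" already present; 0 new (none)
  "ddhrruhh" → prefix "ddhr" already present; 4 new (r, u, h, h)
  "utrudhh" → prefix "utrudhh" already present; 0 new (none)
Total nodes = 7 + 7 + 3 + 6 + 2 + 6 + 0 + 5 + 0 + 4 + 0 = 40

40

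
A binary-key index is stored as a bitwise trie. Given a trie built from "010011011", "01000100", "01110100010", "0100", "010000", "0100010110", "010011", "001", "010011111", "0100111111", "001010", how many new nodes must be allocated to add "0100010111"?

1

Walking "0100010111" from the root, the first 9 characters ("010001011") follow existing edges; "1" is the first miss.
Each of the 1 remaining characters creates one node.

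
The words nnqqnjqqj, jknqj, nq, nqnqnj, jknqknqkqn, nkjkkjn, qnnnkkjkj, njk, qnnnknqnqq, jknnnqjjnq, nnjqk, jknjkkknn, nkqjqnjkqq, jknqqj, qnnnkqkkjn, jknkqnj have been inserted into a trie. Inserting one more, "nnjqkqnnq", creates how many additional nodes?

4

The longest prefix of "nnjqkqnnq" already in the trie is "nnjqk" (length 5).
So 9 − 5 = 4 new nodes.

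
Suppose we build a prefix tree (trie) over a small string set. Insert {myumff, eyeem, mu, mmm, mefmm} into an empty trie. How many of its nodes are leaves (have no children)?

5

Leaves are exactly the stored words that no other stored word extends.
Those words: "eyeem", "mefmm", "mmm", "mu", "myumff"
Leaf count: 5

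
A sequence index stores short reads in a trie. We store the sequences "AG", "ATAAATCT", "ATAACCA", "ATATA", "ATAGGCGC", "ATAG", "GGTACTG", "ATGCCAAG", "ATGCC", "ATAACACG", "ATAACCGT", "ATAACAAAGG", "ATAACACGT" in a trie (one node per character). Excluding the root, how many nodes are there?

42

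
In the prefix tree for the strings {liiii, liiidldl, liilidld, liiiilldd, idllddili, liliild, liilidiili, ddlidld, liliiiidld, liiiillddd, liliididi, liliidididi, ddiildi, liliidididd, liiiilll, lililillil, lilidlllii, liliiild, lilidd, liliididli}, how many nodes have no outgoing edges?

A leaf is a node with no children — equivalently, the end of a word that is not a proper prefix of any other stored word.
Those words: "ddiildi", "ddlidld", "idllddili", "liiidldl", "liiiillddd", "liiiilll", "liilidiili", "liilidld", "lilidd", "lilidlllii", "liliidididd", "liliidididi", "liliididli", "liliiiidld", "liliiild", "liliild", "lililillil"
Leaf count: 17

17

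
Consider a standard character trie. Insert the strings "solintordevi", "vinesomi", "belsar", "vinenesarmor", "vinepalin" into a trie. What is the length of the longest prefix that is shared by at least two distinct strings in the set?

4

Equivalently: take the maximum, over all pairs, of their longest common prefix length.
e.g. "vinenesarmor" and "vinepalin" share the prefix "vine" of length 4; no pair shares a longer one.
Longest shared-prefix length: 4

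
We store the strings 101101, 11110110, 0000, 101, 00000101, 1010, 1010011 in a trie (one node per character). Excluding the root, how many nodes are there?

25

Trace insertions, counting only characters that open a new branch:
  "101101" → 6 new (1, 0, 1, 1, 0, 1)
  "11110110" → prefix "1" already present; 7 new (1, 1, 1, 0, 1, 1, 0)
  "0000" → 4 new (0, 0, 0, 0)
  "101" → prefix "101" already present; 0 new (none)
  "00000101" → prefix "0000" already present; 4 new (0, 1, 0, 1)
  "1010" → prefix "101" already present; 1 new (0)
  "1010011" → prefix "1010" already present; 3 new (0, 1, 1)
Total nodes = 6 + 7 + 4 + 0 + 4 + 1 + 3 = 25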